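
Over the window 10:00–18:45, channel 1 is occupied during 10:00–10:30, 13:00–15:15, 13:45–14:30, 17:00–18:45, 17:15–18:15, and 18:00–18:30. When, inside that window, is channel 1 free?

The merged coverage is 10:00-10:30, 13:00-15:15, 17:00-18:45.
Complement within 10:00-18:45: 10:30-13:00, 15:15-17:00.

10:30-13:00, 15:15-17:00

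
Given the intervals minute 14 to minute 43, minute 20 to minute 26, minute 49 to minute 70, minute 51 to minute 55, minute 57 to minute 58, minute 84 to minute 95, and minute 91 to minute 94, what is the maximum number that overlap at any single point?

2

Sweep endpoints in order; track running count of active intervals.
Peak of 2 reached at minute 20.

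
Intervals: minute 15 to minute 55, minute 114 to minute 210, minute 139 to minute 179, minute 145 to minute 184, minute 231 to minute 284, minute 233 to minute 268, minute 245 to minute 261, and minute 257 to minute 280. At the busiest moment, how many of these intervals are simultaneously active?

4

Walk the sorted start/end points keeping a running depth.
The depth first hits 4 at minute 257.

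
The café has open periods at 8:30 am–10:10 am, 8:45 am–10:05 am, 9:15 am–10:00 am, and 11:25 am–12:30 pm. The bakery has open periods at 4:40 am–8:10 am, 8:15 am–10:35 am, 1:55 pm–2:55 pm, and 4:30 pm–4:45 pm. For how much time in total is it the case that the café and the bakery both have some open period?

1 h 40 min

Merge the first list: 8:30 am–10:10 am, 11:25 am–12:30 pm.
A ∩ B = 8:30 am–10:10 am.
Total: 1 h 40 min.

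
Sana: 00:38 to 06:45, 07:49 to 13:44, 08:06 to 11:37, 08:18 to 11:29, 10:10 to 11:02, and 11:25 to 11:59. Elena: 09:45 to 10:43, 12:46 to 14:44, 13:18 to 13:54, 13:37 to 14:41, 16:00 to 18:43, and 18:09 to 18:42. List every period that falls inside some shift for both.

09:45–10:43, 12:46–13:44

Merge the first list: 00:38–06:45, 07:49–13:44.
Merge the second list: 09:45–10:43, 12:46–14:44, 16:00–18:43.
00:38–06:45: no overlap with the second set.
07:49–13:44 meets the second set on 09:45–10:43, 12:46–13:44.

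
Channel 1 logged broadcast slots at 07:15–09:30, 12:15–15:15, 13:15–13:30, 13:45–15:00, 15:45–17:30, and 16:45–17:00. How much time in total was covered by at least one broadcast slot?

Merged: 07:15–09:30, 12:15–15:15, 15:45–17:30.
Lengths: 2 h 15 min + 3 h + 1 h 45 min = 7 h.

7 h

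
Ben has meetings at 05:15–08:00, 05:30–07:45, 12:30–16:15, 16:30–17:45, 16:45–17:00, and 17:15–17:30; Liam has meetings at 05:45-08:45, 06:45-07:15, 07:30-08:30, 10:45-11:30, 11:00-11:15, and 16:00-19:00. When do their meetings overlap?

First set merges to 05:15–08:00, 12:30–16:15, 16:30–17:45.
Second set merges to 05:45–08:45, 10:45–11:30, 16:00–19:00.
05:15–08:00 ∩ B → 05:45–08:00.
12:30–16:15 ∩ B → 16:00–16:15.
16:30–17:45 ∩ B → 16:30–17:45.

05:45–08:00, 16:00–16:15, 16:30–17:45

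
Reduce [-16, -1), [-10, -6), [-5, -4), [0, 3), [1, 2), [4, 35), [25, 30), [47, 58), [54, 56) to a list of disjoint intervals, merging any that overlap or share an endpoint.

[-10, -6) overlaps/touches [-16, -1) → extend to [-16, -1).
[-5, -4) overlaps/touches [-16, -1) → extend to [-16, -1).
[0, 3) is disjoint → start new block.
[1, 2) overlaps/touches [0, 3) → extend to [0, 3).
[4, 35) is disjoint → start new block.
[25, 30) overlaps/touches [4, 35) → extend to [4, 35).
[47, 58) is disjoint → start new block.
[54, 56) overlaps/touches [47, 58) → extend to [47, 58).

[-16, -1) ∪ [0, 3) ∪ [4, 35) ∪ [47, 58)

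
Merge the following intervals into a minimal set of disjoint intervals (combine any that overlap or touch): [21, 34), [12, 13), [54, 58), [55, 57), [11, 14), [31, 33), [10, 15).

Sort by start: [10, 15), [11, 14), [12, 13), [21, 34), [31, 33), [54, 58), [55, 57).
[11, 14) overlaps/touches [10, 15) → extend to [10, 15).
[12, 13) overlaps/touches [10, 15) → extend to [10, 15).
[21, 34) is disjoint → start new block.
[31, 33) overlaps/touches [21, 34) → extend to [21, 34).
[54, 58) is disjoint → start new block.
[55, 57) overlaps/touches [54, 58) → extend to [54, 58).

[10, 15) ∪ [21, 34) ∪ [54, 58)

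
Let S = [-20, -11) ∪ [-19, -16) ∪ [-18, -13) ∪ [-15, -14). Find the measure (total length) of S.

Merged: [-20, -11).
Length: 9.

9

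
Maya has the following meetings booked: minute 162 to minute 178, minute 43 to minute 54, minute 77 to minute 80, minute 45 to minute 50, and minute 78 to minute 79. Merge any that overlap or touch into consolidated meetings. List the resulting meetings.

Sort by start: minute 43 to minute 54, minute 45 to minute 50, minute 77 to minute 80, minute 78 to minute 79, minute 162 to minute 178.
minute 45 to minute 50 overlaps/touches minute 43 to minute 54 → extend to minute 43 to minute 54.
minute 77 to minute 80 is disjoint → start new block.
minute 78 to minute 79 overlaps/touches minute 77 to minute 80 → extend to minute 77 to minute 80.
minute 162 to minute 178 is disjoint → start new block.

minute 43 to minute 54, minute 77 to minute 80, minute 162 to minute 178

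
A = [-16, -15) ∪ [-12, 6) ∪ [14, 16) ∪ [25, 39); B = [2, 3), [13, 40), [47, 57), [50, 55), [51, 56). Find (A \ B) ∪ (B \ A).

[-16, -15) ∪ [-12, 2) ∪ [3, 6) ∪ [13, 14) ∪ [16, 25) ∪ [39, 40) ∪ [47, 57)

Second set merges to [2, 3), [13, 40), [47, 57).
A \ B = [-16, -15), [-12, 2), [3, 6).
B \ A = [13, 14), [16, 25), [39, 40), [47, 57).
Union of the two gives the symmetric difference.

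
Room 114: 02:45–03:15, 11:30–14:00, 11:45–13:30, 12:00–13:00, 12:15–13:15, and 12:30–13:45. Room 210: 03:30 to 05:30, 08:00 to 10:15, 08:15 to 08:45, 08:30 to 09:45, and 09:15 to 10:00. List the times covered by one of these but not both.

02:45–03:15, 03:30–05:30, 08:00–10:15, 11:30–14:00

First set merges to 02:45–03:15, 11:30–14:00.
Second set merges to 03:30–05:30, 08:00–10:15.
Only in the first: 02:45–03:15, 11:30–14:00.
Only in the second: 03:30–05:30, 08:00–10:15.
Together these are the periods covered by exactly one.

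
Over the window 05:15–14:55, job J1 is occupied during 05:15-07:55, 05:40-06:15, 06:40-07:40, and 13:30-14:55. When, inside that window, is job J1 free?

07:55–13:30

Covered (merged): 05:15–07:55, 13:30–14:55.
Complement within 05:15–14:55: 07:55–13:30.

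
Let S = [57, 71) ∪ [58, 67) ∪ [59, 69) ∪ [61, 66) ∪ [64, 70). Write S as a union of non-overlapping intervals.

[58, 67) overlaps/touches [57, 71) → extend to [57, 71).
[59, 69) overlaps/touches [57, 71) → extend to [57, 71).
[61, 66) overlaps/touches [57, 71) → extend to [57, 71).
[64, 70) overlaps/touches [57, 71) → extend to [57, 71).

[57, 71)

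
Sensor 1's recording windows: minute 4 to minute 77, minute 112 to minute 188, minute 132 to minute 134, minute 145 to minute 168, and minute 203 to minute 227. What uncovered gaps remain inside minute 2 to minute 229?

Covered (merged): minute 4 to minute 77, minute 112 to minute 188, minute 203 to minute 227.
Uncovered inside minute 2 to minute 229: minute 2 to minute 4, minute 77 to minute 112, minute 188 to minute 203, minute 227 to minute 229.

minute 2 to minute 4, minute 77 to minute 112, minute 188 to minute 203, minute 227 to minute 229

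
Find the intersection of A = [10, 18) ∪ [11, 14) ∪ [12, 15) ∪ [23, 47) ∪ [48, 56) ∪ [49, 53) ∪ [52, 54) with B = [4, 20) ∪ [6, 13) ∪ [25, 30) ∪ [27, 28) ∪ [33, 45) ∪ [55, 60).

A, merged: [10, 18), [23, 47), [48, 56).
B, merged: [4, 20), [25, 30), [33, 45), [55, 60).
[10, 18) overlaps B on [10, 18).
[23, 47) overlaps B on [25, 30), [33, 45).
[48, 56) overlaps B on [55, 56).

[10, 18) ∪ [25, 30) ∪ [33, 45) ∪ [55, 56)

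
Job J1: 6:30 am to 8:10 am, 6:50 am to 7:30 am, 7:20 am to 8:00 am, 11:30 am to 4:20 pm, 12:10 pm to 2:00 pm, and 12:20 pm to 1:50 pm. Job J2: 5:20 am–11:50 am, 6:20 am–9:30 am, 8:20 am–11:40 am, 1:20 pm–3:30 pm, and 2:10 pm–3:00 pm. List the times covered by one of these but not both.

First set merges to 6:30 am–8:10 am, 11:30 am–4:20 pm.
Second set merges to 5:20 am–11:50 am, 1:20 pm–3:30 pm.
A but not B: 11:50 am–1:20 pm, 3:30 pm–4:20 pm.
B but not A: 5:20 am–6:30 am, 8:10 am–11:30 am.
Combining gives A △ B.

5:20 am–6:30 am, 8:10 am–11:30 am, 11:50 am–1:20 pm, 3:30 pm–4:20 pm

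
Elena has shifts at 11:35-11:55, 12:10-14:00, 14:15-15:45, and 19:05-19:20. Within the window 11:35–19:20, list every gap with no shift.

11:55–12:10, 14:00–14:15, 15:45–19:05

Covered (merged): 11:35–11:55, 12:10–14:00, 14:15–15:45, 19:05–19:20.
Complement within 11:35–19:20: 11:55–12:10, 14:00–14:15, 15:45–19:05.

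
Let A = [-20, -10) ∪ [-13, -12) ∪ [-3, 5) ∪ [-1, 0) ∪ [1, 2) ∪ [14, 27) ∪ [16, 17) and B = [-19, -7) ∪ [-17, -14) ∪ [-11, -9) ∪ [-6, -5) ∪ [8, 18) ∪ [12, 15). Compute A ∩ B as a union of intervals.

[-19, -10) ∪ [14, 18)

A, merged: [-20, -10), [-3, 5), [14, 27).
B, merged: [-19, -7), [-6, -5), [8, 18).
[-20, -10) overlaps B on [-19, -10).
[-3, 5) falls entirely outside B.
[14, 27) overlaps B on [14, 18).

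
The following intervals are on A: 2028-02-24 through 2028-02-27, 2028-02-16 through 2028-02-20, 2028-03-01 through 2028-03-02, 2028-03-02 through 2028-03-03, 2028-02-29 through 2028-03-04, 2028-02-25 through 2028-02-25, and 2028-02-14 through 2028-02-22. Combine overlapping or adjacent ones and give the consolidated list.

2028-02-14 through 2028-02-22, 2028-02-24 through 2028-02-27, 2028-02-29 through 2028-03-04

Sort by start: 2028-02-14 through 2028-02-22, 2028-02-16 through 2028-02-20, 2028-02-24 through 2028-02-27, 2028-02-25 through 2028-02-25, 2028-02-29 through 2028-03-04, 2028-03-01 through 2028-03-02, 2028-03-02 through 2028-03-03.
2028-02-16 through 2028-02-20 overlaps/touches 2028-02-14 through 2028-02-22 → extend to 2028-02-14 through 2028-02-22.
2028-02-24 through 2028-02-27 is disjoint → start new block.
2028-02-25 through 2028-02-25 overlaps/touches 2028-02-24 through 2028-02-27 → extend to 2028-02-24 through 2028-02-27.
2028-02-29 through 2028-03-04 is disjoint → start new block.
2028-03-01 through 2028-03-02 overlaps/touches 2028-02-29 through 2028-03-04 → extend to 2028-02-29 through 2028-03-04.
2028-03-02 through 2028-03-03 overlaps/touches 2028-02-29 through 2028-03-04 → extend to 2028-02-29 through 2028-03-04.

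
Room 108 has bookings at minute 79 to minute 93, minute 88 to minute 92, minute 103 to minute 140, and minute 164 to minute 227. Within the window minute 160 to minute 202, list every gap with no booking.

minute 160 to minute 164

The merged coverage is minute 79 to minute 93, minute 103 to minute 140, minute 164 to minute 227.
Uncovered inside minute 160 to minute 202: minute 160 to minute 164.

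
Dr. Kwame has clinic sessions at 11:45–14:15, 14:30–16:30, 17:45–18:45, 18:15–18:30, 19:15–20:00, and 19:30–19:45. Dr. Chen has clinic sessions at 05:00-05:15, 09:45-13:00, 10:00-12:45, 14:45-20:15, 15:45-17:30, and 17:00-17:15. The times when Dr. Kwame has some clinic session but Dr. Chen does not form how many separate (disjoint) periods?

A, merged: 11:45–14:15, 14:30–16:30, 17:45–18:45, 19:15–20:00.
B, merged: 05:00–05:15, 09:45–13:00, 14:45–20:15.
A \ B = 13:00–14:15, 14:30–14:45.
That is 2 disjoint pieces.

2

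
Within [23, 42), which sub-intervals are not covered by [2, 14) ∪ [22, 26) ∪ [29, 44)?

The merged coverage is [2, 14), [22, 26), [29, 44).
Complement within [23, 42): [26, 29).

[26, 29)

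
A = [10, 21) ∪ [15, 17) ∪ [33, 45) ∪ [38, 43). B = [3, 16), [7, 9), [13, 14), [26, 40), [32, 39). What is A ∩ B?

[10, 16) ∪ [33, 40)

First set merges to [10, 21), [33, 45).
Second set merges to [3, 16), [26, 40).
[10, 21) ∩ B → [10, 16).
[33, 45) ∩ B → [33, 40).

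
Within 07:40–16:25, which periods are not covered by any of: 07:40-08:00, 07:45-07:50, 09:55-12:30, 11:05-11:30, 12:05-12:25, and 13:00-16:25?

After merging, the occupied span is 07:40–08:00, 09:55–12:30, 13:00–16:25.
Gaps within 07:40–16:25: 08:00–09:55, 12:30–13:00.

08:00–09:55, 12:30–13:00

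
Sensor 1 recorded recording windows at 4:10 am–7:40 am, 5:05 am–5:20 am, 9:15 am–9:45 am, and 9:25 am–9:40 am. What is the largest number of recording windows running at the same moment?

At 5:05 am, 2 of the intervals are simultaneously active.
No point has more.

2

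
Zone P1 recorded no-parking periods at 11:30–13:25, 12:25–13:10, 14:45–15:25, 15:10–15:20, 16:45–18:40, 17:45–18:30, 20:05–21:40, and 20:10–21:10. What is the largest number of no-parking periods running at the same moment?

2

At 12:25, 2 of the intervals are simultaneously active.
No point has more.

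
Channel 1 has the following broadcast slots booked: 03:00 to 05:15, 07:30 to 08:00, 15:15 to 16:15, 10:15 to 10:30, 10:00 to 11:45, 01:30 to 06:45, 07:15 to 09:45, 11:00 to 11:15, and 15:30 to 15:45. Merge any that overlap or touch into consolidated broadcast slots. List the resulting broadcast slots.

Sort by start: 01:30–06:45, 03:00–05:15, 07:15–09:45, 07:30–08:00, 10:00–11:45, 10:15–10:30, 11:00–11:15, 15:15–16:15, 15:30–15:45.
03:00–05:15 overlaps/touches 01:30–06:45 → extend to 01:30–06:45.
07:15–09:45 is disjoint → start new block.
07:30–08:00 overlaps/touches 07:15–09:45 → extend to 07:15–09:45.
10:00–11:45 is disjoint → start new block.
10:15–10:30 overlaps/touches 10:00–11:45 → extend to 10:00–11:45.
11:00–11:15 overlaps/touches 10:00–11:45 → extend to 10:00–11:45.
15:15–16:15 is disjoint → start new block.
15:30–15:45 overlaps/touches 15:15–16:15 → extend to 15:15–16:15.

01:30–06:45, 07:15–09:45, 10:00–11:45, 15:15–16:15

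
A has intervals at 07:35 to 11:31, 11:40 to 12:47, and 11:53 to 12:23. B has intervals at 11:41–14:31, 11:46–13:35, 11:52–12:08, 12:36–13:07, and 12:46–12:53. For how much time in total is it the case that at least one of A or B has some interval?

6 h 47 min

Merge the first list: 07:35–11:31, 11:40–12:47.
Merge the second list: 11:41–14:31.
A ∪ B = 07:35–11:31, 11:40–14:31.
Total: 3 h 56 min + 2 h 51 min = 6 h 47 min.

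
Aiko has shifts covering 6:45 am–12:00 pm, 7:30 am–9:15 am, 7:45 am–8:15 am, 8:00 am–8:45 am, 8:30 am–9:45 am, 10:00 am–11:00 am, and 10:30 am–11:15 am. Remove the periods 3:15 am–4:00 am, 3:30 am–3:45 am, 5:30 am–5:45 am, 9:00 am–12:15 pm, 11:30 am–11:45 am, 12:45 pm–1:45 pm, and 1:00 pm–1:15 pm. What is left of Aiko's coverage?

First set merges to 6:45 am-12:00 pm.
Second set merges to 3:15 am-4:00 am, 5:30 am-5:45 am, 9:00 am-12:15 pm, 12:45 pm-1:45 pm.
6:45 am-12:00 pm with B removed leaves 6:45 am-9:00 am.

6:45 am-9:00 am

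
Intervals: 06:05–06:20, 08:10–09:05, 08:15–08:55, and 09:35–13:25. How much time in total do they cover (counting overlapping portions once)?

Merged: 06:05–06:20, 08:10–09:05, 09:35–13:25.
Lengths: 15 min + 55 min + 3 h 50 min = 5 h.

5 h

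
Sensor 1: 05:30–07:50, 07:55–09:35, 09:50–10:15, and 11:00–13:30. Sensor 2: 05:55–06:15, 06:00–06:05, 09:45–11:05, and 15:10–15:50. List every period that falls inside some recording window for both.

B, merged: 05:55-06:15, 09:45-11:05, 15:10-15:50.
05:30-07:50 ∩ B → 05:55-06:15.
07:55-09:35 meets no B interval.
09:50-10:15 ∩ B → 09:50-10:15.
11:00-13:30 ∩ B → 11:00-11:05.

05:55-06:15, 09:50-10:15, 11:00-11:05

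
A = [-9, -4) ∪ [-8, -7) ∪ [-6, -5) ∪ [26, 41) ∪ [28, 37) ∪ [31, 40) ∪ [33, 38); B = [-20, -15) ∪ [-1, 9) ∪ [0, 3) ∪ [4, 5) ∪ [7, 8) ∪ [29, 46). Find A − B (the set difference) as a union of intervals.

First set merges to [-9, -4), [26, 41).
Second set merges to [-20, -15), [-1, 9), [29, 46).
[-9, -4): no B overlap → unchanged.
[26, 41) minus B → [26, 29).

[-9, -4) ∪ [26, 29)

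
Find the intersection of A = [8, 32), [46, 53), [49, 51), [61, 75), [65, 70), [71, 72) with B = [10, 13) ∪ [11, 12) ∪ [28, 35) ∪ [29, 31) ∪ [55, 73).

First set merges to [8, 32), [46, 53), [61, 75).
Second set merges to [10, 13), [28, 35), [55, 73).
[8, 32) meets the second set on [10, 13), [28, 32).
[46, 53): no overlap with the second set.
[61, 75) meets the second set on [61, 73).

[10, 13) ∪ [28, 32) ∪ [61, 73)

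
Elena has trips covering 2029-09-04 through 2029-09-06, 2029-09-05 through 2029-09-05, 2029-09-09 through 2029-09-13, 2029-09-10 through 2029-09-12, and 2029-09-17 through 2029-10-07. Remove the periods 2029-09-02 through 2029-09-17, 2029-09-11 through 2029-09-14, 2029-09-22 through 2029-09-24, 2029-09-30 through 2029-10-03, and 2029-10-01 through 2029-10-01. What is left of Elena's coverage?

2029-09-18 through 2029-09-21, 2029-09-25 through 2029-09-29, 2029-10-04 through 2029-10-07

First set merges to 2029-09-04 through 2029-09-06, 2029-09-09 through 2029-09-13, 2029-09-17 through 2029-10-07.
Second set merges to 2029-09-02 through 2029-09-17, 2029-09-22 through 2029-09-24, 2029-09-30 through 2029-10-03.
2029-09-04 through 2029-09-06: entirely removed.
2029-09-09 through 2029-09-13: entirely removed.
2029-09-17 through 2029-10-07 \ B = 2029-09-18 through 2029-09-21, 2029-09-25 through 2029-09-29, 2029-10-04 through 2029-10-07.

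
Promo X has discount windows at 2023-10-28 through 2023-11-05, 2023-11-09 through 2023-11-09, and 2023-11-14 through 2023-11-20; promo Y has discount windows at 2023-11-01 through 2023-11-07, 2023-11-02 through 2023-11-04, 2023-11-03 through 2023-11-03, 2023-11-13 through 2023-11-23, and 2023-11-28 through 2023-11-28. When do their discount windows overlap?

Second set merges to 2023-11-01 through 2023-11-07, 2023-11-13 through 2023-11-23, 2023-11-28 through 2023-11-28.
2023-10-28 through 2023-11-05 ∩ B → 2023-11-01 through 2023-11-05.
2023-11-09 through 2023-11-09 meets no B interval.
2023-11-14 through 2023-11-20 ∩ B → 2023-11-14 through 2023-11-20.

2023-11-01 through 2023-11-05, 2023-11-14 through 2023-11-20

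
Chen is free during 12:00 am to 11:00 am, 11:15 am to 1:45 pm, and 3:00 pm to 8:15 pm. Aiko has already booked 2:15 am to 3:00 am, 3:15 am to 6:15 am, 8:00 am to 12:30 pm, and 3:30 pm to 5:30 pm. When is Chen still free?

12:00 am-11:00 am with B removed leaves 12:00 am-2:15 am, 3:00 am-3:15 am, 6:15 am-8:00 am.
11:15 am-1:45 pm with B removed leaves 12:30 pm-1:45 pm.
3:00 pm-8:15 pm with B removed leaves 3:00 pm-3:30 pm, 5:30 pm-8:15 pm.

12:00 am-2:15 am, 3:00 am-3:15 am, 6:15 am-8:00 am, 12:30 pm-1:45 pm, 3:00 pm-3:30 pm, 5:30 pm-8:15 pm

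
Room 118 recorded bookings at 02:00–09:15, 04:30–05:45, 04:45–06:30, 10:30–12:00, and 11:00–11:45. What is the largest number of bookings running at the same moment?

Sweep endpoints in order; track running count of active intervals.
Peak of 3 reached at 04:45.

3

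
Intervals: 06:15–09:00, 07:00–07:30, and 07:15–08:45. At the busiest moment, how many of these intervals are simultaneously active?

3

Walk the sorted start/end points keeping a running depth.
The depth first hits 3 at 07:15.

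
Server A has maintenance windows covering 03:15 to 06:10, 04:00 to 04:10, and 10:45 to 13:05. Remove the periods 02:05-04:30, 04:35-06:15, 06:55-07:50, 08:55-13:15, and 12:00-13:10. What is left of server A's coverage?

04:30-04:35

Merge the first list: 03:15-06:10, 10:45-13:05.
Merge the second list: 02:05-04:30, 04:35-06:15, 06:55-07:50, 08:55-13:15.
03:15-06:10 with B removed leaves 04:30-04:35.
10:45-13:05 lies entirely inside B → drops out.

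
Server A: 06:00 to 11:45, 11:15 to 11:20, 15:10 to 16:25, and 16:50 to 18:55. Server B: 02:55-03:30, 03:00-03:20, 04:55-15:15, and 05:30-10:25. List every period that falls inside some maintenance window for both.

Merge the first list: 06:00-11:45, 15:10-16:25, 16:50-18:55.
Merge the second list: 02:55-03:30, 04:55-15:15.
06:00-11:45 meets the second set on 06:00-11:45.
15:10-16:25 meets the second set on 15:10-15:15.
16:50-18:55: no overlap with the second set.

06:00-11:45, 15:10-15:15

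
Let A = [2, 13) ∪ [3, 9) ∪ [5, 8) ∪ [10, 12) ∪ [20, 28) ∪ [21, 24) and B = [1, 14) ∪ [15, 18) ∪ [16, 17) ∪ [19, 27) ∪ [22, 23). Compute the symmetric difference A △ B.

[1, 2) ∪ [13, 14) ∪ [15, 18) ∪ [19, 20) ∪ [27, 28)

A, merged: [2, 13), [20, 28).
B, merged: [1, 14), [15, 18), [19, 27).
A but not B: [27, 28).
B but not A: [1, 2), [13, 14), [15, 18), [19, 20).
Combining gives A △ B.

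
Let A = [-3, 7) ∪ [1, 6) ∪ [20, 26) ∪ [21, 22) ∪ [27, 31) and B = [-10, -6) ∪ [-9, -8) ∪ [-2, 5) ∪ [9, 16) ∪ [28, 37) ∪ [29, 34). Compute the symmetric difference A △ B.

Merge the first list: [-3, 7), [20, 26), [27, 31).
Merge the second list: [-10, -6), [-2, 5), [9, 16), [28, 37).
Only in the first: [-3, -2), [5, 7), [20, 26), [27, 28).
Only in the second: [-10, -6), [9, 16), [31, 37).
Together these are the periods covered by exactly one.

[-10, -6) ∪ [-3, -2) ∪ [5, 7) ∪ [9, 16) ∪ [20, 26) ∪ [27, 28) ∪ [31, 37)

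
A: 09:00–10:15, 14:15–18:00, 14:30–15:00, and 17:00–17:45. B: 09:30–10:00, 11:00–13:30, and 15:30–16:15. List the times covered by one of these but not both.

09:00–09:30, 10:00–10:15, 11:00–13:30, 14:15–15:30, 16:15–18:00

Merge the first list: 09:00–10:15, 14:15–18:00.
A \ B = 09:00–09:30, 10:00–10:15, 14:15–15:30, 16:15–18:00.
B \ A = 11:00–13:30.
Union of the two gives the symmetric difference.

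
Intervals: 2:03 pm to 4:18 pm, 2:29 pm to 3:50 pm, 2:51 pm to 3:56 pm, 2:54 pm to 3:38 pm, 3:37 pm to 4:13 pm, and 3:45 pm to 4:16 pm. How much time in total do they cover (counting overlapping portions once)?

2 h 15 min

Merged: 2:03 pm–4:18 pm.
Length: 2 h 15 min.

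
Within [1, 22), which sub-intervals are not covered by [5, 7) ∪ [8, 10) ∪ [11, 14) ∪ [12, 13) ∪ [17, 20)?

[1, 5) ∪ [7, 8) ∪ [10, 11) ∪ [14, 17) ∪ [20, 22)

Covered (merged): [5, 7), [8, 10), [11, 14), [17, 20).
Uncovered inside [1, 22): [1, 5), [7, 8), [10, 11), [14, 17), [20, 22).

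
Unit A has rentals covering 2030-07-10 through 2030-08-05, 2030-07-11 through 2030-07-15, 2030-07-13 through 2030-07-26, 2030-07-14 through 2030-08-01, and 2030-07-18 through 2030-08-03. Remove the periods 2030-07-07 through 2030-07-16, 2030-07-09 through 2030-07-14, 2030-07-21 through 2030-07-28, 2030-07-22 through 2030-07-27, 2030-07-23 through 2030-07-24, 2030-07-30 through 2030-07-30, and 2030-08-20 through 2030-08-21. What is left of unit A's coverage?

2030-07-17 through 2030-07-20, 2030-07-29 through 2030-07-29, 2030-07-31 through 2030-08-05

First set merges to 2030-07-10 through 2030-08-05.
Second set merges to 2030-07-07 through 2030-07-16, 2030-07-21 through 2030-07-28, 2030-07-30 through 2030-07-30, 2030-08-20 through 2030-08-21.
2030-07-10 through 2030-08-05 \ B = 2030-07-17 through 2030-07-20, 2030-07-29 through 2030-07-29, 2030-07-31 through 2030-08-05.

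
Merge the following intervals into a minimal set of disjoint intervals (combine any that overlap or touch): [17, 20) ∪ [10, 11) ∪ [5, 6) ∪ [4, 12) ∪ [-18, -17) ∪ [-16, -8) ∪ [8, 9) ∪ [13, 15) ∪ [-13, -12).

Sort by start: [-18, -17), [-16, -8), [-13, -12), [4, 12), [5, 6), [8, 9), [10, 11), [13, 15), [17, 20).
[-16, -8) is disjoint → start new block.
[-13, -12) overlaps/touches [-16, -8) → extend to [-16, -8).
[4, 12) is disjoint → start new block.
[5, 6) overlaps/touches [4, 12) → extend to [4, 12).
[8, 9) overlaps/touches [4, 12) → extend to [4, 12).
[10, 11) overlaps/touches [4, 12) → extend to [4, 12).
[13, 15) is disjoint → start new block.
[17, 20) is disjoint → start new block.

[-18, -17) ∪ [-16, -8) ∪ [4, 12) ∪ [13, 15) ∪ [17, 20)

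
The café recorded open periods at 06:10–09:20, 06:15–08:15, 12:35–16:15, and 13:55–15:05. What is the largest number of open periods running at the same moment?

2

Sweep endpoints in order; track running count of active intervals.
Peak of 2 reached at 06:15.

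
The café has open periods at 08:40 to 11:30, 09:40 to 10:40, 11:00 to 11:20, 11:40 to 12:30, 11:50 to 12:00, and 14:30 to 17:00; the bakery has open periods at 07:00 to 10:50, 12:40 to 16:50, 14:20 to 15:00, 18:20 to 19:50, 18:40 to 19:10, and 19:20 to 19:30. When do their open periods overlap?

Merge the first list: 08:40–11:30, 11:40–12:30, 14:30–17:00.
Merge the second list: 07:00–10:50, 12:40–16:50, 18:20–19:50.
08:40–11:30 meets the second set on 08:40–10:50.
11:40–12:30: no overlap with the second set.
14:30–17:00 meets the second set on 14:30–16:50.

08:40–10:50, 14:30–16:50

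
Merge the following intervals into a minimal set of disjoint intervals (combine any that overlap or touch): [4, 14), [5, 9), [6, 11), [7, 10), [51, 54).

[5, 9) overlaps/touches [4, 14) → extend to [4, 14).
[6, 11) overlaps/touches [4, 14) → extend to [4, 14).
[7, 10) overlaps/touches [4, 14) → extend to [4, 14).
[51, 54) is disjoint → start new block.

[4, 14) ∪ [51, 54)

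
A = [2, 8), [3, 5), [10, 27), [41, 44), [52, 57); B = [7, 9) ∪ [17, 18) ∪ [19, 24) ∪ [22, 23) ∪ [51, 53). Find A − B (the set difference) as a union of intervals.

[2, 7) ∪ [10, 17) ∪ [18, 19) ∪ [24, 27) ∪ [41, 44) ∪ [53, 57)

First set merges to [2, 8), [10, 27), [41, 44), [52, 57).
Second set merges to [7, 9), [17, 18), [19, 24), [51, 53).
[2, 8) with B removed leaves [2, 7).
[10, 27) with B removed leaves [10, 17), [18, 19), [24, 27).
[41, 44) is untouched.
[52, 57) with B removed leaves [53, 57).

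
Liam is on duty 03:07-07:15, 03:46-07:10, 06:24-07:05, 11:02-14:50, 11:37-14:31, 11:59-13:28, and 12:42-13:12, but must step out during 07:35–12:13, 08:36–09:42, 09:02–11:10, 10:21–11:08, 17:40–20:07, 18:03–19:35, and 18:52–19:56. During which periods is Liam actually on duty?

A, merged: 03:07–07:15, 11:02–14:50.
B, merged: 07:35–12:13, 17:40–20:07.
03:07–07:15: no B overlap → unchanged.
11:02–14:50 minus B → 12:13–14:50.

03:07–07:15, 12:13–14:50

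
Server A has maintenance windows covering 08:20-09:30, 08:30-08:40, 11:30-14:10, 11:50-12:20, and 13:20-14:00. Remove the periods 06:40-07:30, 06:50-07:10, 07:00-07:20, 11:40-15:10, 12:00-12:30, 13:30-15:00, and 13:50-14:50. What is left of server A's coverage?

08:20–09:30, 11:30–11:40

Merge the first list: 08:20–09:30, 11:30–14:10.
Merge the second list: 06:40–07:30, 11:40–15:10.
08:20–09:30: no B overlap → unchanged.
11:30–14:10 minus B → 11:30–11:40.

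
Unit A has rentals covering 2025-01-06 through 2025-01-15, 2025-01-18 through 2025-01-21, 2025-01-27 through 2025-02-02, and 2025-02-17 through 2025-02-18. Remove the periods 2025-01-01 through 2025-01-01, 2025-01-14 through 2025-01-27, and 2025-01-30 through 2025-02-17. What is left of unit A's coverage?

2025-01-06 through 2025-01-15 minus B → 2025-01-06 through 2025-01-13.
2025-01-18 through 2025-01-21: fully covered by B → removed.
2025-01-27 through 2025-02-02 minus B → 2025-01-28 through 2025-01-29.
2025-02-17 through 2025-02-18 minus B → 2025-02-18 through 2025-02-18.

2025-01-06 through 2025-01-13, 2025-01-28 through 2025-01-29, 2025-02-18 through 2025-02-18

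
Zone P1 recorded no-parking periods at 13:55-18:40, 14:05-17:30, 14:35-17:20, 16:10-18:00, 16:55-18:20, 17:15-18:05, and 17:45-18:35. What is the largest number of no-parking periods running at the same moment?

6

Sweep endpoints in order; track running count of active intervals.
Peak of 6 reached at 17:15.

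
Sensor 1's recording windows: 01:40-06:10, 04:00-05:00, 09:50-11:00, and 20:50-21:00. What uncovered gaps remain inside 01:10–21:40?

01:10–01:40, 06:10–09:50, 11:00–20:50, 21:00–21:40

Covered (merged): 01:40–06:10, 09:50–11:00, 20:50–21:00.
Uncovered inside 01:10–21:40: 01:10–01:40, 06:10–09:50, 11:00–20:50, 21:00–21:40.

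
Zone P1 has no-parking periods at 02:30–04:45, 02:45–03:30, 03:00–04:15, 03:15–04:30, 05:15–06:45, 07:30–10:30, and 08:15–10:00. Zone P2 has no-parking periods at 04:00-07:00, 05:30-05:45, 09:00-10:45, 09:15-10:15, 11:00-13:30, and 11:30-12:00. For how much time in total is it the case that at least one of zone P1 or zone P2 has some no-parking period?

10 h 15 min

Merge the first list: 02:30–04:45, 05:15–06:45, 07:30–10:30.
Merge the second list: 04:00–07:00, 09:00–10:45, 11:00–13:30.
A ∪ B = 02:30–07:00, 07:30–10:45, 11:00–13:30.
Total: 4 h 30 min + 3 h 15 min + 2 h 30 min = 10 h 15 min.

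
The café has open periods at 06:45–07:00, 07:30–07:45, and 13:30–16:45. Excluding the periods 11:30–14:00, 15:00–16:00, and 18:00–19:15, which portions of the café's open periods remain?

06:45–07:00, 07:30–07:45, 14:00–15:00, 16:00–16:45

06:45–07:00: nothing removed.
07:30–07:45: nothing removed.
13:30–16:45 \ B = 14:00–15:00, 16:00–16:45.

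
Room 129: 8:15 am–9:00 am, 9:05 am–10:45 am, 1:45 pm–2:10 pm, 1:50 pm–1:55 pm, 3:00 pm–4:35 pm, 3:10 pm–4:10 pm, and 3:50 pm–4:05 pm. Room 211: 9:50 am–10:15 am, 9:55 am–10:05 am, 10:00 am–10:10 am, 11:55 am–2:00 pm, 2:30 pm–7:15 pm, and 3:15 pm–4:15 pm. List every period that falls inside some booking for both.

First set merges to 8:15 am–9:00 am, 9:05 am–10:45 am, 1:45 pm–2:10 pm, 3:00 pm–4:35 pm.
Second set merges to 9:50 am–10:15 am, 11:55 am–2:00 pm, 2:30 pm–7:15 pm.
8:15 am–9:00 am falls entirely outside B.
9:05 am–10:45 am overlaps B on 9:50 am–10:15 am.
1:45 pm–2:10 pm overlaps B on 1:45 pm–2:00 pm.
3:00 pm–4:35 pm overlaps B on 3:00 pm–4:35 pm.

9:50 am–10:15 am, 1:45 pm–2:00 pm, 3:00 pm–4:35 pm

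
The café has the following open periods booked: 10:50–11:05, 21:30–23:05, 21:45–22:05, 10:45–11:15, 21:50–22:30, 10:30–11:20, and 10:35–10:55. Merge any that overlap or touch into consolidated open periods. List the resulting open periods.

10:30–11:20, 21:30–23:05

Sort by start: 10:30–11:20, 10:35–10:55, 10:45–11:15, 10:50–11:05, 21:30–23:05, 21:45–22:05, 21:50–22:30.
10:35–10:55 overlaps/touches 10:30–11:20 → extend to 10:30–11:20.
10:45–11:15 overlaps/touches 10:30–11:20 → extend to 10:30–11:20.
10:50–11:05 overlaps/touches 10:30–11:20 → extend to 10:30–11:20.
21:30–23:05 is disjoint → start new block.
21:45–22:05 overlaps/touches 21:30–23:05 → extend to 21:30–23:05.
21:50–22:30 overlaps/touches 21:30–23:05 → extend to 21:30–23:05.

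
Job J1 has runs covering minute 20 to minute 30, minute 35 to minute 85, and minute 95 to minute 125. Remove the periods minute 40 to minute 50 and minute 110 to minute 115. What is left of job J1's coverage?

minute 20 to minute 30, minute 35 to minute 40, minute 50 to minute 85, minute 95 to minute 110, minute 115 to minute 125

minute 20 to minute 30 is untouched.
minute 35 to minute 85 with B removed leaves minute 35 to minute 40, minute 50 to minute 85.
minute 95 to minute 125 with B removed leaves minute 95 to minute 110, minute 115 to minute 125.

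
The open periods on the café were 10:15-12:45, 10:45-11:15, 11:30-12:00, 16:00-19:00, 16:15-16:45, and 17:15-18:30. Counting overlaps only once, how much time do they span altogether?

5 h 30 min

Merged: 10:15–12:45, 16:00–19:00.
Lengths: 2 h 30 min + 3 h = 5 h 30 min.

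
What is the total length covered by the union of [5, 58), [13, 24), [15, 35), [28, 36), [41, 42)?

Merged: [5, 58).
Length: 53.

53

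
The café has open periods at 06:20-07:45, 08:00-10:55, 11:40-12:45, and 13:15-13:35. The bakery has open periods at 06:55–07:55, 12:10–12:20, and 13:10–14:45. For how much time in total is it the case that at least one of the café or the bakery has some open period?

A ∪ B = 06:20–07:55, 08:00–10:55, 11:40–12:45, 13:10–14:45.
Total: 1 h 35 min + 2 h 55 min + 1 h 5 min + 1 h 35 min = 7 h 10 min.

7 h 10 min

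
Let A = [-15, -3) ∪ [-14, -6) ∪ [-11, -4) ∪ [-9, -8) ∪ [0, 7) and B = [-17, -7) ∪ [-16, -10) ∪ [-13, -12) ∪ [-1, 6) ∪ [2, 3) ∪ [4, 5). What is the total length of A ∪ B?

22

First set merges to [-15, -3), [0, 7).
Second set merges to [-17, -7), [-1, 6).
A ∪ B = [-17, -3), [-1, 7).
Total: 14 + 8 = 22.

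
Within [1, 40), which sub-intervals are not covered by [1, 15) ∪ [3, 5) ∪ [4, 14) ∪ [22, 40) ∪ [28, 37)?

[15, 22)

Covered (merged): [1, 15), [22, 40).
Complement within [1, 40): [15, 22).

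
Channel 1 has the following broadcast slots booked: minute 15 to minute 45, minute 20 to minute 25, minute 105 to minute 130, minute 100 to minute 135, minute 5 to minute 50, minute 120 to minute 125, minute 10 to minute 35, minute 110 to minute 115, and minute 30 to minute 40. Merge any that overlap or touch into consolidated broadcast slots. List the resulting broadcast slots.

Sort by start: minute 5 to minute 50, minute 10 to minute 35, minute 15 to minute 45, minute 20 to minute 25, minute 30 to minute 40, minute 100 to minute 135, minute 105 to minute 130, minute 110 to minute 115, minute 120 to minute 125.
minute 10 to minute 35 overlaps/touches minute 5 to minute 50 → extend to minute 5 to minute 50.
minute 15 to minute 45 overlaps/touches minute 5 to minute 50 → extend to minute 5 to minute 50.
minute 20 to minute 25 overlaps/touches minute 5 to minute 50 → extend to minute 5 to minute 50.
minute 30 to minute 40 overlaps/touches minute 5 to minute 50 → extend to minute 5 to minute 50.
minute 100 to minute 135 is disjoint → start new block.
minute 105 to minute 130 overlaps/touches minute 100 to minute 135 → extend to minute 100 to minute 135.
minute 110 to minute 115 overlaps/touches minute 100 to minute 135 → extend to minute 100 to minute 135.
minute 120 to minute 125 overlaps/touches minute 100 to minute 135 → extend to minute 100 to minute 135.

minute 5 to minute 50, minute 100 to minute 135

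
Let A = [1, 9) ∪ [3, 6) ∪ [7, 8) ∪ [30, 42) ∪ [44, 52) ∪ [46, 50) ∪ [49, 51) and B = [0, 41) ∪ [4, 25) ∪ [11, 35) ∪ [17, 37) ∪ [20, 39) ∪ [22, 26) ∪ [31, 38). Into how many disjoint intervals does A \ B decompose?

2

A, merged: [1, 9), [30, 42), [44, 52).
B, merged: [0, 41).
A \ B = [41, 42), [44, 52).
That is 2 disjoint pieces.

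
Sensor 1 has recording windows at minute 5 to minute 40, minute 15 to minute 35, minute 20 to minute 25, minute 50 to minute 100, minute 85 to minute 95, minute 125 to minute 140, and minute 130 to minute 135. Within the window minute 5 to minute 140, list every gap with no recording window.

minute 40 to minute 50, minute 100 to minute 125

The merged coverage is minute 5 to minute 40, minute 50 to minute 100, minute 125 to minute 140.
Complement within minute 5 to minute 140: minute 40 to minute 50, minute 100 to minute 125.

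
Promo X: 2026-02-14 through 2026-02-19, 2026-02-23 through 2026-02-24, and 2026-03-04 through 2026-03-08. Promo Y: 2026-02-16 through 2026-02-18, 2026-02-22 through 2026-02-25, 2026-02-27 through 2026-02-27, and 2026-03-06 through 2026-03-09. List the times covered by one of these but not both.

2026-02-14 through 2026-02-15, 2026-02-19 through 2026-02-19, 2026-02-22 through 2026-02-22, 2026-02-25 through 2026-02-25, 2026-02-27 through 2026-02-27, 2026-03-04 through 2026-03-05, 2026-03-09 through 2026-03-09

Only in the first: 2026-02-14 through 2026-02-15, 2026-02-19 through 2026-02-19, 2026-03-04 through 2026-03-05.
Only in the second: 2026-02-22 through 2026-02-22, 2026-02-25 through 2026-02-25, 2026-02-27 through 2026-02-27, 2026-03-09 through 2026-03-09.
Together these are the periods covered by exactly one.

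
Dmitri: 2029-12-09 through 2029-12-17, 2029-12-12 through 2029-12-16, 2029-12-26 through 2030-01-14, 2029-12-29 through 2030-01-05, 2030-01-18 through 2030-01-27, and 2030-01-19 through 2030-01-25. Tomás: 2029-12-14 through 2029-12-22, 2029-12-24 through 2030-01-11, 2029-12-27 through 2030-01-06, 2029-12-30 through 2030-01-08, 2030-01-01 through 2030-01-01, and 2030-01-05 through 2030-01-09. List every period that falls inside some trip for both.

2029-12-14 through 2029-12-17, 2029-12-26 through 2030-01-11

First set merges to 2029-12-09 through 2029-12-17, 2029-12-26 through 2030-01-14, 2030-01-18 through 2030-01-27.
Second set merges to 2029-12-14 through 2029-12-22, 2029-12-24 through 2030-01-11.
2029-12-09 through 2029-12-17 meets the second set on 2029-12-14 through 2029-12-17.
2029-12-26 through 2030-01-14 meets the second set on 2029-12-26 through 2030-01-11.
2030-01-18 through 2030-01-27: no overlap with the second set.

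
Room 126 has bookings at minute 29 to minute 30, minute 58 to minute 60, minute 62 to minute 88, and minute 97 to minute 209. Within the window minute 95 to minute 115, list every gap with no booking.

minute 95 to minute 97

After merging, the occupied span is minute 29 to minute 30, minute 58 to minute 60, minute 62 to minute 88, minute 97 to minute 209.
Uncovered inside minute 95 to minute 115: minute 95 to minute 97.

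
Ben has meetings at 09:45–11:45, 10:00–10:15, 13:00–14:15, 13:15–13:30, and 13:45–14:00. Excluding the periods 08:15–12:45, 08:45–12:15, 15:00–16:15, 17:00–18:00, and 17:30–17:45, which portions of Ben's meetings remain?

First set merges to 09:45–11:45, 13:00–14:15.
Second set merges to 08:15–12:45, 15:00–16:15, 17:00–18:00.
09:45–11:45: entirely removed.
13:00–14:15: nothing removed.

13:00–14:15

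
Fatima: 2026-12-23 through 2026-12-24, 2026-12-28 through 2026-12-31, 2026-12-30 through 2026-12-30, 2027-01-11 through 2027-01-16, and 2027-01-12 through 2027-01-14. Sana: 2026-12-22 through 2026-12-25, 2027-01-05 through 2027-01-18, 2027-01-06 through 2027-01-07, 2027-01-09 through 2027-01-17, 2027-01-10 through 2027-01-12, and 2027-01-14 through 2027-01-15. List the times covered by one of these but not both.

2026-12-22 through 2026-12-22, 2026-12-25 through 2026-12-25, 2026-12-28 through 2026-12-31, 2027-01-05 through 2027-01-10, 2027-01-17 through 2027-01-18

Merge the first list: 2026-12-23 through 2026-12-24, 2026-12-28 through 2026-12-31, 2027-01-11 through 2027-01-16.
Merge the second list: 2026-12-22 through 2026-12-25, 2027-01-05 through 2027-01-18.
Only in the first: 2026-12-28 through 2026-12-31.
Only in the second: 2026-12-22 through 2026-12-22, 2026-12-25 through 2026-12-25, 2027-01-05 through 2027-01-10, 2027-01-17 through 2027-01-18.
Together these are the periods covered by exactly one.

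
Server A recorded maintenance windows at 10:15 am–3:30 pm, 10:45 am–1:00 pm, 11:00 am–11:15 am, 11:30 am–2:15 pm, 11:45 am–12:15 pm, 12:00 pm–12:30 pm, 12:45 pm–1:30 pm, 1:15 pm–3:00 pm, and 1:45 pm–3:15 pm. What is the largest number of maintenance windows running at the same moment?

5

At 12:00 pm, 5 of the intervals are simultaneously active.
No point has more.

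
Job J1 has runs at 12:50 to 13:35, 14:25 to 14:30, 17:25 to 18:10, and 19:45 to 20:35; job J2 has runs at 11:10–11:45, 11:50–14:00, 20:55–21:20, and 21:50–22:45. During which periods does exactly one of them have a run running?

11:10-11:45, 11:50-12:50, 13:35-14:00, 14:25-14:30, 17:25-18:10, 19:45-20:35, 20:55-21:20, 21:50-22:45

Only in the first: 14:25-14:30, 17:25-18:10, 19:45-20:35.
Only in the second: 11:10-11:45, 11:50-12:50, 13:35-14:00, 20:55-21:20, 21:50-22:45.
Together these are the periods covered by exactly one.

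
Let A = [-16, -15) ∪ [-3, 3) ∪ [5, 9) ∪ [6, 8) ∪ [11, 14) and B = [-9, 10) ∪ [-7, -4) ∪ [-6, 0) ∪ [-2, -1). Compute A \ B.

First set merges to [-16, -15), [-3, 3), [5, 9), [11, 14).
Second set merges to [-9, 10).
[-16, -15): nothing removed.
[-3, 3): entirely removed.
[5, 9): entirely removed.
[11, 14): nothing removed.

[-16, -15) ∪ [11, 14)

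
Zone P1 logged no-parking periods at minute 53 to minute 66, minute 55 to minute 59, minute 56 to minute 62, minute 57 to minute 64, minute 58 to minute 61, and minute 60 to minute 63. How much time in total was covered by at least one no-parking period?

13 minutes

Merged: minute 53 to minute 66.
Length: 13 minutes.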